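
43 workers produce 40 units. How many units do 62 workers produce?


Direct proportion: y/x = constant
k = 40/43 ≈ 0.9302
y₂ = k × 62 = 40 × 62 / 43 = 2480/43
≈ 57.67

57.67


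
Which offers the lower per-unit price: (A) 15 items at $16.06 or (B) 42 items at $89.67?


Deal A: $16.06/15 = $1.0707/unit
Deal B: $89.67/42 = $2.1350/unit
A is cheaper per unit
= Deal A

Deal A


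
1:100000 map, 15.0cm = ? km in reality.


Real distance = map distance × scale
= 15.0cm × 100000
= 1500000 cm = 15000.0 m
= 15.000 km

15.000 km


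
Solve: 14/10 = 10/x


Cross multiply: 14 × x = 10 × 10
14x = 100
x = 100 / 14
= 7.14

7.14


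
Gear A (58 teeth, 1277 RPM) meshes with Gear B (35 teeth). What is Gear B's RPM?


Gear ratio = 58:35 = 58:35
RPM_B = RPM_A × (teeth_A / teeth_B)
= 1277 × (58/35)
= 2116.2 RPM

2116.2 RPM


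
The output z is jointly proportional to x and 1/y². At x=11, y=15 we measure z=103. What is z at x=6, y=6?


z = k·x/y²
Solve for k using the known point: k = z·y²/x = 103×225/11 = 23175/11 ≈ 2106.8182
Now evaluate at x=6, y=6:
z = k × 6 / 36 = (23175 × 6) / (11 × 36) = 139050/396
≈ 351.1364

351.1364


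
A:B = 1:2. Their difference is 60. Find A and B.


Let A = 1k, B = 2k.
2k - 1k = 60
1k = 60 → k = 60/1 = 60
A = 1×60 = 60, B = 2×60 = 120
= A = 60, B = 120

A = 60, B = 120


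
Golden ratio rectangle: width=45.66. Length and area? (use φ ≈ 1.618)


φ = (1 + √5) / 2 ≈ 1.618
Length = width × φ = 45.66 × 1.618 = 73.87788
≈ 73.88
Area = width × length = 45.66 × 73.87788 = 3373.2640008 ≈ 3373.26
= Length: 73.88, Area: 3373.26

Length: 73.88, Area: 3373.26


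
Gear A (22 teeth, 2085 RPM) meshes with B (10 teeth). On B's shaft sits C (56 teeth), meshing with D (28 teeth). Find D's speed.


Stage 1: RPM_B = RPM_A × t_A/t_B = 2085 × 22/10 = 45870/10 = 4587.00
B and C share a shaft → RPM_C = RPM_B
Stage 2: RPM_D = RPM_C × t_C/t_D = RPM_A × (t_A×t_C)/(t_B×t_D)
Overall ratio = (22×56)/(10×28) = 1232/280
RPM_D = 2085 × 1232/280 = 2568720/280
= 9174.00 RPM

9174.00 RPM


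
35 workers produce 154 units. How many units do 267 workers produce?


Direct proportion: y/x = constant
k = 154/35 = 4.4000
y₂ = k × 267 = 154 × 267 / 35 = 41118/35
= 1174.80

1174.80


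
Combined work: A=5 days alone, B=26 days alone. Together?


Rate of A = 1/5 per day
Rate of B = 1/26 per day
Combined rate = 1/5 + 1/26 = 31/130 ≈ 0.2385 per day
Days = 1 / combined rate = 130/31
≈ 4.19 days

4.19 days


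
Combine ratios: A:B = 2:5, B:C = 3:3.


Match B: multiply A:B by 3 → 6:15
Multiply B:C by 5 → 15:15
Combined: 6:15:15
GCD = 3
= 2:5:5

2:5:5


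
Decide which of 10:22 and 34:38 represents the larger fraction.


10/22 = 0.4545
34/38 = 0.8947
0.4545 < 0.8947, so 10:22 is less
= 34:38

34:38


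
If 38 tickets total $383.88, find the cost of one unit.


Unit rate = total / quantity
= 383.88 / 38
= $10.10 per unit

$10.10 per unit


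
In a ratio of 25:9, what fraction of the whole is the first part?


Total parts = 25 + 9 = 34
First part: 25/34 = 25/34
= 25/34

25/34


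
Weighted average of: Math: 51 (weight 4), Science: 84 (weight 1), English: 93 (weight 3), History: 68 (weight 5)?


Numerator = 51×4 + 84×1 + 93×3 + 68×5
= 204 + 84 + 279 + 340
= 907
Total weight = 13
Weighted avg = 907/13
= 69.77

69.77


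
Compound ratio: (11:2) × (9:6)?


Compound ratio = (11×9) : (2×6)
= 99:12
GCD = 3
= 33:4

33:4


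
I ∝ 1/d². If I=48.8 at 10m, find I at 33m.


I₁d₁² = I₂d₂²
I₂ = I₁ × (d₁/d₂)²
= 48.8 × (10/33)²
= 48.8 × 100/1089
= 4880/1089
≈ 4.4812

4.4812


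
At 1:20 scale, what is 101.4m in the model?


Model size = real / scale
= 101.4 / 20
= 5.0700 m

5.0700 m


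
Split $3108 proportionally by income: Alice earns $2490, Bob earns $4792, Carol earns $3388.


Total income = 2490 + 4792 + 3388 = $10670
Alice: $3108 × 2490/10670 = $725.30
Bob: $3108 × 4792/10670 = $1395.83
Carol: $3108 × 3388/10670 = $986.87
= Alice: $725.30, Bob: $1395.83, Carol: $986.87

Alice: $725.30, Bob: $1395.83, Carol: $986.87


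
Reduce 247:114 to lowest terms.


GCD(247, 114) = 19
247/19 : 114/19
= 13:6

13:6


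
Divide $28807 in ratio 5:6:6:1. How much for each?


Total parts = 5 + 6 + 6 + 1 = 18
Part 1: 28807 × 5/18 = 8001.94
Part 2: 28807 × 6/18 = 9602.33
Part 3: 28807 × 6/18 = 9602.33
Part 4: 28807 × 1/18 = 1600.39
= Part 1: $8001.94, Part 2: $9602.33, Part 3: $9602.33, Part 4: $1600.39

Part 1: $8001.94, Part 2: $9602.33, Part 3: $9602.33, Part 4: $1600.39


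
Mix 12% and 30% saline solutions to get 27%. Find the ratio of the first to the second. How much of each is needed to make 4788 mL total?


Let x parts of 12% mix with y parts of 30%.
12x + 30y = 27(x + y)
12x + 30y = 27x + 27y
x(12 - 27) = y(27 - 30)
x/y = (30 - 27)/(27 - 12) = 3/15
Simplify: 1:5
Total parts = 6; one part = 4788/6 = 798.00 mL
12% solution: 1×798.00 = 798.00 mL
30% solution: 5×798.00 = 3990.00 mL
= ratio 1:5; 798.00 mL and 3990.00 mL

ratio 1:5; 798.00 mL and 3990.00 mL


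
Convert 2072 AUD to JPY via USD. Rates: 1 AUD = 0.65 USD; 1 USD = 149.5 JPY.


Step 1: 2072 AUD × 0.65 = 1346.80 USD
Step 2: 1346.80 USD × 149.5 = 201346.60 JPY
Implied rate AUD→JPY = 0.65 × 149.5 = 97.1750
= 201346.60 JPY

201346.60 JPY


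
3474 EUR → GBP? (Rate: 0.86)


Amount × rate = 3474 × 0.86
= 2987.64 GBP

2987.64 GBP


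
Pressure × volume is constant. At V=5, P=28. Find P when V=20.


Inverse proportion: x × y = constant
k = 5 × 28 = 140
y₂ = k / 20 = 140 / 20
= 7.00

7.00


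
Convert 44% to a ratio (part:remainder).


44% means 44 parts out of 100; remainder = 56
Part : remainder = 44:56
GCD = 4
= 11:14

11:14


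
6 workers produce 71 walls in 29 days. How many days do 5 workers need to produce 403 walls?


Days ∝ work / workers, so d₂ = d₁ × (m₁/m₂) × (w₂/w₁)
Workers factor (inverse): 6/5 = 1.2000
Work factor (direct): 403/71 ≈ 5.6761
d₂ = 29 × 6/5 × 403/71 = (29 × 6 × 403) / (5 × 71) = 70122/355
≈ 197.53 days

197.53 days


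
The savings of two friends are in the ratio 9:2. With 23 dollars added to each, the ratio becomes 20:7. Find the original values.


Let A = 9k, B = 2k.
(9k + 23) / (2k + 23) = 20/7
Cross-multiply: 7(9k + 23) = 20(2k + 23)
63k + 161 = 40k + 460
63k - 40k = 460 - 161
23k = 299
k = 299/23 = 13
A = 9×13 = 117, B = 2×13 = 26
= A = 117, B = 26

A = 117, B = 26


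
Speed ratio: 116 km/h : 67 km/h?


Ratio = 116:67
GCD = 1
Simplified = 116:67
Time ratio (same distance) = 67:116
Speed ratio = 116:67

116:67


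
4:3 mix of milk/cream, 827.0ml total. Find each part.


Total parts = 4 + 3 = 7
milk: 827.0 × 4/7 = 472.6ml
cream: 827.0 × 3/7 = 354.4ml
= 472.6ml and 354.4ml

472.6ml and 354.4ml


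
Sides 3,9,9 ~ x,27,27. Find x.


Scale factor = 27/9 = 3
Missing side = 3 × 3
= 9.0

9.0


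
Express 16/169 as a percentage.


Percentage = (part / whole) × 100
= (16 / 169) × 100
≈ 9.47%

9.47%


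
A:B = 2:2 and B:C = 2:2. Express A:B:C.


Match B: multiply A:B by 2 → 4:4
Multiply B:C by 2 → 4:4
Combined: 4:4:4
GCD = 4
= 1:1:1

1:1:1


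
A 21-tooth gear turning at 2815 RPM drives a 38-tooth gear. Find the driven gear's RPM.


Gear ratio = 21:38 = 21:38
RPM_B = RPM_A × (teeth_A / teeth_B)
= 2815 × (21/38)
= 1555.7 RPM

1555.7 RPM


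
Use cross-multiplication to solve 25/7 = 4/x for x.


Cross multiply: 25 × x = 7 × 4
25x = 28
x = 28 / 25
= 1.12

1.12


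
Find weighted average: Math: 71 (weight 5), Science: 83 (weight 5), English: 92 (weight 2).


Numerator = 71×5 + 83×5 + 92×2
= 355 + 415 + 184
= 954
Total weight = 12
Weighted avg = 954/12
= 79.50

79.50


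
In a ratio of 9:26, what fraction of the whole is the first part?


Total parts = 9 + 26 = 35
First part: 9/35 = 9/35
= 9/35

9/35


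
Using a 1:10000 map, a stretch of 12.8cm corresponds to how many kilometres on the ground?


Real distance = map distance × scale
= 12.8cm × 10000
= 128000 cm = 1280.0 m
= 1.280 km

1.280 km


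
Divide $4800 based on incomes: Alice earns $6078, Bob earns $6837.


Total income = 6078 + 6837 = $12915
Alice: $4800 × 6078/12915 = $2258.95
Bob: $4800 × 6837/12915 = $2541.05
= Alice: $2258.95, Bob: $2541.05

Alice: $2258.95, Bob: $2541.05


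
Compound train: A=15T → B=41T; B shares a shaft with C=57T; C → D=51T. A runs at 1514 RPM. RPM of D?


Stage 1: RPM_B = RPM_A × t_A/t_B = 1514 × 15/41 = 22710/41 ≈ 553.90
B and C share a shaft → RPM_C = RPM_B
Stage 2: RPM_D = RPM_C × t_C/t_D = RPM_A × (t_A×t_C)/(t_B×t_D)
Overall ratio = (15×57)/(41×51) = 855/2091
RPM_D = 1514 × 855/2091 = 1294470/2091
≈ 619.07 RPM

619.07 RPM


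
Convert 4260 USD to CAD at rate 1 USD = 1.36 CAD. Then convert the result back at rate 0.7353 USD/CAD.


Amount × rate = 4260 × 1.36 = 5793.60 CAD
Round-trip: 5793.60 × 0.7353 = 4260.03 USD
= 5793.60 CAD, then 4260.03 USD

5793.60 CAD, then 4260.03 USD


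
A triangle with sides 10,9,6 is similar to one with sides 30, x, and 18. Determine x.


Scale factor = 30/10 = 3
Missing side = 9 × 3
= 27.0

27.0


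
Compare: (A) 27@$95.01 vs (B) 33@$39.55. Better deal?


Deal A: $95.01/27 = $3.5189/unit
Deal B: $39.55/33 = $1.1985/unit
B is cheaper per unit
= Deal B

Deal B


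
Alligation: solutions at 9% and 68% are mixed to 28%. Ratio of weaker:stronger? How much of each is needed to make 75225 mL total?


Let x parts of 9% mix with y parts of 68%.
9x + 68y = 28(x + y)
9x + 68y = 28x + 28y
x(9 - 28) = y(28 - 68)
x/y = (68 - 28)/(28 - 9) = 40/19
Simplify: 40:19
Total parts = 59; one part = 75225/59 = 1275.00 mL
9% solution: 40×1275.00 = 51000.00 mL
68% solution: 19×1275.00 = 24225.00 mL
= ratio 40:19; 51000.00 mL and 24225.00 mL

ratio 40:19; 51000.00 mL and 24225.00 mL


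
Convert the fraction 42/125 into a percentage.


Percentage = (part / whole) × 100
= (42 / 125) × 100
= 33.60%

33.60%


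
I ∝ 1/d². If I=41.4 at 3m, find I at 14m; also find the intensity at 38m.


I₁d₁² = I₂d₂²
I at 14m = 41.4 × (3/14)² = 41.4 × 9/196 = 372.6/196 ≈ 1.9010
I at 38m = 41.4 × (3/38)² = 41.4 × 9/1444 = 372.6/1444 ≈ 0.2580
= 1.9010 and 0.2580

1.9010 and 0.2580


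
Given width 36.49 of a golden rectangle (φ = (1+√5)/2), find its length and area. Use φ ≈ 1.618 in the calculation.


φ = (1 + √5) / 2 ≈ 1.618
Length = width × φ = 36.49 × 1.618 = 59.04082
≈ 59.04
Area = width × length = 36.49 × 59.04082 = 2154.3995218 ≈ 2154.40
= Length: 59.04, Area: 2154.40

Length: 59.04, Area: 2154.40


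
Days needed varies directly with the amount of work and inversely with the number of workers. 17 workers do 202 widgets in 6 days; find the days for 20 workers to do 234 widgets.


Days ∝ work / workers, so d₂ = d₁ × (m₁/m₂) × (w₂/w₁)
Workers factor (inverse): 17/20 = 0.8500
Work factor (direct): 234/202 ≈ 1.1584
d₂ = 6 × 17/20 × 234/202 = (6 × 17 × 234) / (20 × 202) = 23868/4040
≈ 5.91 days

5.91 days


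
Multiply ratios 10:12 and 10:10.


Compound ratio = (10×10) : (12×10)
= 100:120
GCD = 20
= 5:6

5:6


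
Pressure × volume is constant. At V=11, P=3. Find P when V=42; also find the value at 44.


Inverse proportion: x × y = constant
k = 11 × 3 = 33
At x=42: k/42 = 0.79
At x=44: k/44 = 0.75
= 0.79 and 0.75

0.79 and 0.75


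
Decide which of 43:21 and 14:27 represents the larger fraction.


43/21 = 2.0476
14/27 = 0.5185
2.0476 > 0.5185, so 43:21 is greater
= 43:21

43:21


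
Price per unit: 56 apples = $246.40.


Unit rate = total / quantity
= 246.40 / 56
= $4.40 per unit

$4.40 per unit


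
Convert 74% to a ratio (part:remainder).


74% means 74 parts out of 100; remainder = 26
Part : remainder = 74:26
GCD = 2
= 37:13

37:13


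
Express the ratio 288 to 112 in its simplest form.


GCD(288, 112) = 16
288/16 : 112/16
= 18:7

18:7


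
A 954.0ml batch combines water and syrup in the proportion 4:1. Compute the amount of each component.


Total parts = 4 + 1 = 5
water: 954.0 × 4/5 = 763.2ml
syrup: 954.0 × 1/5 = 190.8ml
= 763.2ml and 190.8ml

763.2ml and 190.8ml


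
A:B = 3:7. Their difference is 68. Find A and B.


Let A = 3k, B = 7k.
7k - 3k = 68
4k = 68 → k = 68/4 = 17
A = 3×17 = 51, B = 7×17 = 119
= A = 51, B = 119

A = 51, B = 119


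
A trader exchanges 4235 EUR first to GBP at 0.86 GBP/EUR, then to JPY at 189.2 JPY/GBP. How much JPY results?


Step 1: 4235 EUR × 0.86 = 3642.10 GBP
Step 2: 3642.10 GBP × 189.2 = 689085.32 JPY
Implied rate EUR→JPY = 0.86 × 189.2 = 162.7120
= 689085.32 JPY

689085.32 JPY


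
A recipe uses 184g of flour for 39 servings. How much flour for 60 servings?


Direct proportion: y/x = constant
k = 184/39 ≈ 4.7179
y₂ = k × 60 = 184 × 60 / 39 = 11040/39
≈ 283.08

283.08


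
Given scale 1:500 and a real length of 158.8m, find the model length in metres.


Model size = real / scale
= 158.8 / 500
= 0.3176 m

0.3176 m


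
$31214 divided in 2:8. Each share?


Total parts = 2 + 8 = 10
Part 1: 31214 × 2/10 = 6242.80
Part 2: 31214 × 8/10 = 24971.20
= Part 1: $6242.80, Part 2: $24971.20

Part 1: $6242.80, Part 2: $24971.20


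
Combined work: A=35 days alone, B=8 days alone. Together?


Rate of A = 1/35 per day
Rate of B = 1/8 per day
Combined rate = 1/35 + 1/8 = 43/280 ≈ 0.1536 per day
Days = 1 / combined rate = 280/43
≈ 6.51 days

6.51 days


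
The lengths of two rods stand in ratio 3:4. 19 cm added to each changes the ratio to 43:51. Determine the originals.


Let A = 3k, B = 4k.
(3k + 19) / (4k + 19) = 43/51
Cross-multiply: 51(3k + 19) = 43(4k + 19)
153k + 969 = 172k + 817
153k - 172k = 817 - 969
-19k = -152
k = -152/-19 = 8
A = 3×8 = 24, B = 4×8 = 32
= A = 24, B = 32

A = 24, B = 32


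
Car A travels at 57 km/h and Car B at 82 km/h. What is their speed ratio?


Ratio = 57:82
GCD = 1
Simplified = 57:82
Time ratio (same distance) = 82:57
Speed ratio = 57:82

57:82


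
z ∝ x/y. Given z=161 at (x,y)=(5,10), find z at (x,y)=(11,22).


z = k·x/y
Solve for k using the known point: k = z·y/x = 161×10/5 = 1610/5 = 322.0000
Now evaluate at x=11, y=22:
z = k × 11 / 22 = (1610 × 11) / (5 × 22) = 17710/110
= 161.0000

161.0000


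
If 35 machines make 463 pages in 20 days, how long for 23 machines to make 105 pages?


Days ∝ work / workers, so d₂ = d₁ × (m₁/m₂) × (w₂/w₁)
Workers factor (inverse): 35/23 ≈ 1.5217
Work factor (direct): 105/463 ≈ 0.2268
d₂ = 20 × 35/23 × 105/463 = (20 × 35 × 105) / (23 × 463) = 73500/10649
≈ 6.90 days

6.90 days


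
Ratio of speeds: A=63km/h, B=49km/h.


Ratio = 63:49
GCD = 7
Simplified = 9:7
Time ratio (same distance) = 7:9
Speed ratio = 9:7

9:7


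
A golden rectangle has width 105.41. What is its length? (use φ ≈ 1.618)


φ = (1 + √5) / 2 ≈ 1.618
Length = width × φ = 105.41 × 1.618 = 170.55338
≈ 170.55

170.55


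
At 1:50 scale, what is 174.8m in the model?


Model size = real / scale
= 174.8 / 50
= 3.4960 m

3.4960 m


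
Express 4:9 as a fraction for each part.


Total parts = 4 + 9 = 13
First part: 4/13 = 4/13
Second part: 9/13 = 9/13
= 4/13 and 9/13

4/13 and 9/13


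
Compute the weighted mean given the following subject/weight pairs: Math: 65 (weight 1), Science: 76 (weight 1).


Numerator = 65×1 + 76×1
= 65 + 76
= 141
Total weight = 2
Weighted avg = 141/2
= 70.50

70.50


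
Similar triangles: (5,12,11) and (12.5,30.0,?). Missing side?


Scale factor = 12.5/5 = 2.5
Missing side = 11 × 2.5
= 27.5

27.5


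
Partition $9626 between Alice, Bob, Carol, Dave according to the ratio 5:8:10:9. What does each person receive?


Total parts = 5 + 8 + 10 + 9 = 32
Alice: 9626 × 5/32 = 1504.06
Bob: 9626 × 8/32 = 2406.50
Carol: 9626 × 10/32 = 3008.13
Dave: 9626 × 9/32 = 2707.31
= Alice: $1504.06, Bob: $2406.50, Carol: $3008.13, Dave: $2707.31

Alice: $1504.06, Bob: $2406.50, Carol: $3008.13, Dave: $2707.31


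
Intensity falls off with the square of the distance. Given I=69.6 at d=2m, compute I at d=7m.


I₁d₁² = I₂d₂²
I₂ = I₁ × (d₁/d₂)²
= 69.6 × (2/7)²
= 69.6 × 4/49
= 278.4/49
≈ 5.6816

5.6816


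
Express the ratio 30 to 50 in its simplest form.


GCD(30, 50) = 10
30/10 : 50/10
= 3:5

3:5


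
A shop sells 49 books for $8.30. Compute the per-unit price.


Unit rate = total / quantity
= 8.30 / 49
= $0.17 per unit

$0.17 per unit


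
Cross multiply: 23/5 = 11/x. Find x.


Cross multiply: 23 × x = 5 × 11
23x = 55
x = 55 / 23
= 2.39

2.39


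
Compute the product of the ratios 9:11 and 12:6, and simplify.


Compound ratio = (9×12) : (11×6)
= 108:66
GCD = 6
= 18:11

18:11


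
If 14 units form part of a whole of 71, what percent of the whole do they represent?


Percentage = (part / whole) × 100
= (14 / 71) × 100
≈ 19.72%

19.72%


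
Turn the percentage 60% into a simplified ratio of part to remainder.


60% means 60 parts out of 100; remainder = 40
Part : remainder = 60:40
GCD = 20
= 3:2

3:2


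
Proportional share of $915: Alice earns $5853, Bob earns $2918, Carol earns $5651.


Total income = 5853 + 2918 + 5651 = $14422
Alice: $915 × 5853/14422 = $371.34
Bob: $915 × 2918/14422 = $185.13
Carol: $915 × 5651/14422 = $358.53
= Alice: $371.34, Bob: $185.13, Carol: $358.53

Alice: $371.34, Bob: $185.13, Carol: $358.53


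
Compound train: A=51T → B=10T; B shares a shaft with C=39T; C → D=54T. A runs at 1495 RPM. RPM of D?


Stage 1: RPM_B = RPM_A × t_A/t_B = 1495 × 51/10 = 76245/10 = 7624.50
B and C share a shaft → RPM_C = RPM_B
Stage 2: RPM_D = RPM_C × t_C/t_D = RPM_A × (t_A×t_C)/(t_B×t_D)
Overall ratio = (51×39)/(10×54) = 1989/540
RPM_D = 1495 × 1989/540 = 2973555/540
≈ 5506.58 RPM

5506.58 RPM


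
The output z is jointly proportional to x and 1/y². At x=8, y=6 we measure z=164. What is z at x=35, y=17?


z = k·x/y²
Solve for k using the known point: k = z·y²/x = 164×36/8 = 5904/8 = 738.0000
Now evaluate at x=35, y=17:
z = k × 35 / 289 = (5904 × 35) / (8 × 289) = 206640/2312
≈ 89.3772

89.3772


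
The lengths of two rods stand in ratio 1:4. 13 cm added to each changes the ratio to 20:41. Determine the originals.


Let A = 1k, B = 4k.
(1k + 13) / (4k + 13) = 20/41
Cross-multiply: 41(1k + 13) = 20(4k + 13)
41k + 533 = 80k + 260
41k - 80k = 260 - 533
-39k = -273
k = -273/-39 = 7
A = 1×7 = 7, B = 4×7 = 28
= A = 7, B = 28

A = 7, B = 28


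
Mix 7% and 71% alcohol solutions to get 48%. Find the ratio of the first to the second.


Let x parts of 7% mix with y parts of 71%.
7x + 71y = 48(x + y)
7x + 71y = 48x + 48y
x(7 - 48) = y(48 - 71)
x/y = (71 - 48)/(48 - 7) = 23/41
Simplify: 23:41
= 23:41

23:41


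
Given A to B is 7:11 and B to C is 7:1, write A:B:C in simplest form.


Match B: multiply A:B by 7 → 49:77
Multiply B:C by 11 → 77:11
Combined: 49:77:11
GCD = 1
= 49:77:11

49:77:11


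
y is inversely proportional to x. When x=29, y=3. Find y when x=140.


Inverse proportion: x × y = constant
k = 29 × 3 = 87
y₂ = k / 140 = 87 / 140
= 0.62

0.62


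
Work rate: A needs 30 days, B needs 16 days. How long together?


Rate of A = 1/30 per day
Rate of B = 1/16 per day
Combined rate = 1/30 + 1/16 = 46/480 ≈ 0.0958 per day
Days = 1 / combined rate = 480/46
≈ 10.43 days

10.43 days


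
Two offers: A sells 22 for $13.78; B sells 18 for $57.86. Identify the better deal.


Deal A: $13.78/22 = $0.6264/unit
Deal B: $57.86/18 = $3.2144/unit
A is cheaper per unit
= Deal A

Deal A


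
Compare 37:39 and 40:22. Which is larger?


37/39 = 0.9487
40/22 = 1.8182
0.9487 < 1.8182, so 37:39 is less
= 40:22

40:22


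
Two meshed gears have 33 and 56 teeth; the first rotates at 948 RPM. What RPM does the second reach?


Gear ratio = 33:56 = 33:56
RPM_B = RPM_A × (teeth_A / teeth_B)
= 948 × (33/56)
= 558.6 RPM

558.6 RPM


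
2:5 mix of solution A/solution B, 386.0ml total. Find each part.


Total parts = 2 + 5 = 7
solution A: 386.0 × 2/7 = 110.3ml
solution B: 386.0 × 5/7 = 275.7ml
= 110.3ml and 275.7ml

110.3ml and 275.7ml


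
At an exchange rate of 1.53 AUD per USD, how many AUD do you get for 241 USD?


Amount × rate = 241 × 1.53
= 368.73 AUD

368.73 AUD


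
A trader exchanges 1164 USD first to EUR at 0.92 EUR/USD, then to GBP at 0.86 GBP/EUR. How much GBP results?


Step 1: 1164 USD × 0.92 = 1070.88 EUR
Step 2: 1070.88 EUR × 0.86 = 920.96 GBP
Implied rate USD→GBP = 0.92 × 0.86 = 0.7912
= 920.96 GBP

920.96 GBP


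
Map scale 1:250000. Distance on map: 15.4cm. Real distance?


Real distance = map distance × scale
= 15.4cm × 250000
= 3850000 cm = 38500.0 m
= 38.500 km

38.500 km


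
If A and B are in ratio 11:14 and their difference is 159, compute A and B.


Let A = 11k, B = 14k.
14k - 11k = 159
3k = 159 → k = 159/3 = 53
A = 11×53 = 583, B = 14×53 = 742
= A = 583, B = 742

A = 583, B = 742


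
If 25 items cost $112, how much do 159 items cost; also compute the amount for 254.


Direct proportion: y/x = constant
k = 112/25 = 4.4800
y at x=159: k × 159 = 112 × 159 / 25 = 17808/25 = 712.32
y at x=254: k × 254 = 112 × 254 / 25 = 28448/25 = 1137.92
= 712.32 and 1137.92

712.32 and 1137.92


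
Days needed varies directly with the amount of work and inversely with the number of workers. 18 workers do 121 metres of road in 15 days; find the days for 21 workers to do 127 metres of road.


Days ∝ work / workers, so d₂ = d₁ × (m₁/m₂) × (w₂/w₁)
Workers factor (inverse): 18/21 ≈ 0.8571
Work factor (direct): 127/121 ≈ 1.0496
d₂ = 15 × 18/21 × 127/121 = (15 × 18 × 127) / (21 × 121) = 34290/2541
≈ 13.49 days

13.49 days


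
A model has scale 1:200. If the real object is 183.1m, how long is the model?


Model size = real / scale
= 183.1 / 200
= 0.9155 m

0.9155 m


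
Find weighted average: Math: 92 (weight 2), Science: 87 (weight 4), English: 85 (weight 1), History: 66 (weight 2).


Numerator = 92×2 + 87×4 + 85×1 + 66×2
= 184 + 348 + 85 + 132
= 749
Total weight = 9
Weighted avg = 749/9
= 83.22

83.22


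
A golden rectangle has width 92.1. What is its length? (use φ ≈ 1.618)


φ = (1 + √5) / 2 ≈ 1.618
Length = width × φ = 92.1 × 1.618 = 149.0178
≈ 149.02

149.02


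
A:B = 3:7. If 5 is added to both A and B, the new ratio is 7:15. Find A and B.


Let A = 3k, B = 7k.
(3k + 5) / (7k + 5) = 7/15
Cross-multiply: 15(3k + 5) = 7(7k + 5)
45k + 75 = 49k + 35
45k - 49k = 35 - 75
-4k = -40
k = -40/-4 = 10
A = 3×10 = 30, B = 7×10 = 70
= A = 30, B = 70

A = 30, B = 70


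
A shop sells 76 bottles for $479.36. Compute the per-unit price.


Unit rate = total / quantity
= 479.36 / 76
= $6.31 per unit

$6.31 per unit


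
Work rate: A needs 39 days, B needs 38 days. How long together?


Rate of A = 1/39 per day
Rate of B = 1/38 per day
Combined rate = 1/39 + 1/38 = 77/1482 ≈ 0.0520 per day
Days = 1 / combined rate = 1482/77
≈ 19.25 days

19.25 days


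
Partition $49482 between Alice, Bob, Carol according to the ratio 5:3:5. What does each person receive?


Total parts = 5 + 3 + 5 = 13
Alice: 49482 × 5/13 = 19031.54
Bob: 49482 × 3/13 = 11418.92
Carol: 49482 × 5/13 = 19031.54
= Alice: $19031.54, Bob: $11418.92, Carol: $19031.54

Alice: $19031.54, Bob: $11418.92, Carol: $19031.54


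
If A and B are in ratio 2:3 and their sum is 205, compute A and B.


Let A = 2k, B = 3k.
2k + 3k = 205
5k = 205 → k = 205/5 = 41
A = 2×41 = 82, B = 3×41 = 123
= A = 82, B = 123

A = 82, B = 123


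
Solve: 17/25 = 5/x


Cross multiply: 17 × x = 25 × 5
17x = 125
x = 125 / 17
= 7.35

7.35


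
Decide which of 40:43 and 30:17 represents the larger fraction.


40/43 = 0.9302
30/17 = 1.7647
0.9302 < 1.7647, so 40:43 is less
= 30:17

30:17


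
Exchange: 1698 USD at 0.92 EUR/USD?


Amount × rate = 1698 × 0.92
= 1562.16 EUR

1562.16 EUR


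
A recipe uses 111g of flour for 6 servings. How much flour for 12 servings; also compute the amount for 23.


Direct proportion: y/x = constant
k = 111/6 = 18.5000
y at x=12: k × 12 = 111 × 12 / 6 = 1332/6 = 222.00
y at x=23: k × 23 = 111 × 23 / 6 = 2553/6 = 425.50
= 222.00 and 425.50

222.00 and 425.50


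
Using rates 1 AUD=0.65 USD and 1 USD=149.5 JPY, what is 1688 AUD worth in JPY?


Step 1: 1688 AUD × 0.65 = 1097.20 USD
Step 2: 1097.20 USD × 149.5 = 164031.40 JPY
Implied rate AUD→JPY = 0.65 × 149.5 = 97.1750
= 164031.40 JPY

164031.40 JPY


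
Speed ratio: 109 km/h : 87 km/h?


Ratio = 109:87
GCD = 1
Simplified = 109:87
Time ratio (same distance) = 87:109
Speed ratio = 109:87

109:87


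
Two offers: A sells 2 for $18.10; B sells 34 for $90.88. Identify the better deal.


Deal A: $18.10/2 = $9.0500/unit
Deal B: $90.88/34 = $2.6729/unit
B is cheaper per unit
= Deal B

Deal B


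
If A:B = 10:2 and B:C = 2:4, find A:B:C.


Match B: multiply A:B by 2 → 20:4
Multiply B:C by 2 → 4:8
Combined: 20:4:8
GCD = 4
= 5:1:2

5:1:2


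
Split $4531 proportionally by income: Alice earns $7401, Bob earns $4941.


Total income = 7401 + 4941 = $12342
Alice: $4531 × 7401/12342 = $2717.06
Bob: $4531 × 4941/12342 = $1813.94
= Alice: $2717.06, Bob: $1813.94

Alice: $2717.06, Bob: $1813.94


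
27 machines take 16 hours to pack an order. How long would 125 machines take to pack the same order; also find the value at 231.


Inverse proportion: x × y = constant
k = 27 × 16 = 432
At x=125: k/125 = 3.46
At x=231: k/231 = 1.87
= 3.46 and 1.87

3.46 and 1.87


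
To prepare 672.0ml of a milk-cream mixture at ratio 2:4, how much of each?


Total parts = 2 + 4 = 6
milk: 672.0 × 2/6 = 224.0ml
cream: 672.0 × 4/6 = 448.0ml
= 224.0ml and 448.0ml

224.0ml and 448.0ml


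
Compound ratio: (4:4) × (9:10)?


Compound ratio = (4×9) : (4×10)
= 36:40
GCD = 4
= 9:10

9:10


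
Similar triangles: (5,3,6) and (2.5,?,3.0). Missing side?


Scale factor = 2.5/5 = 0.5
Missing side = 3 × 0.5
= 1.5

1.5


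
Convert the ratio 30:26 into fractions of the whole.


Total parts = 30 + 26 = 56
First part: 30/56 = 15/28
Second part: 26/56 = 13/28
= 15/28 and 13/28

15/28 and 13/28


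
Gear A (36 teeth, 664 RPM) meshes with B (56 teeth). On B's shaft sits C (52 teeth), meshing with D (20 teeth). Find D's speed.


Stage 1: RPM_B = RPM_A × t_A/t_B = 664 × 36/56 = 23904/56 ≈ 426.86
B and C share a shaft → RPM_C = RPM_B
Stage 2: RPM_D = RPM_C × t_C/t_D = RPM_A × (t_A×t_C)/(t_B×t_D)
Overall ratio = (36×52)/(56×20) = 1872/1120
RPM_D = 664 × 1872/1120 = 1243008/1120
≈ 1109.83 RPM

1109.83 RPM


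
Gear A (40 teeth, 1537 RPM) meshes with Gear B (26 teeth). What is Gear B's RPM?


Gear ratio = 40:26 = 20:13
RPM_B = RPM_A × (teeth_A / teeth_B)
= 1537 × (40/26)
= 2364.6 RPM

2364.6 RPM


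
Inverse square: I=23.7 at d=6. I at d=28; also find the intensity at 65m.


I₁d₁² = I₂d₂²
I at 28m = 23.7 × (6/28)² = 23.7 × 36/784 = 853.2/784 ≈ 1.0883
I at 65m = 23.7 × (6/65)² = 23.7 × 36/4225 = 853.2/4225 ≈ 0.2019
= 1.0883 and 0.2019

1.0883 and 0.2019


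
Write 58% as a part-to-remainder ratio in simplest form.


58% means 58 parts out of 100; remainder = 42
Part : remainder = 58:42
GCD = 2
= 29:21

29:21


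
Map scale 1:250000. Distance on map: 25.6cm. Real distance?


Real distance = map distance × scale
= 25.6cm × 250000
= 6400000 cm = 64000.0 m
= 64.000 km

64.000 km


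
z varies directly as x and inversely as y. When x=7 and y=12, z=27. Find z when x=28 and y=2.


z = k·x/y
Solve for k using the known point: k = z·y/x = 27×12/7 = 324/7 ≈ 46.2857
Now evaluate at x=28, y=2:
z = k × 28 / 2 = (324 × 28) / (7 × 2) = 9072/14
= 648.0000

648.0000


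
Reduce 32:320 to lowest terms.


GCD(32, 320) = 32
32/32 : 320/32
= 1:10

1:10


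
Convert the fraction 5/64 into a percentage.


Percentage = (part / whole) × 100
= (5 / 64) × 100
≈ 7.81%

7.81%


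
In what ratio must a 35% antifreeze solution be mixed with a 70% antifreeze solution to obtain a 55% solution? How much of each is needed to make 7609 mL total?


Let x parts of 35% mix with y parts of 70%.
35x + 70y = 55(x + y)
35x + 70y = 55x + 55y
x(35 - 55) = y(55 - 70)
x/y = (70 - 55)/(55 - 35) = 15/20
Simplify: 3:4
Total parts = 7; one part = 7609/7 = 1087.00 mL
35% solution: 3×1087.00 = 3261.00 mL
70% solution: 4×1087.00 = 4348.00 mL
= ratio 3:4; 3261.00 mL and 4348.00 mL

ratio 3:4; 3261.00 mL and 4348.00 mL


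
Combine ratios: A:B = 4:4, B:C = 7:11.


Match B: multiply A:B by 7 → 28:28
Multiply B:C by 4 → 28:44
Combined: 28:28:44
GCD = 4
= 7:7:11

7:7:11


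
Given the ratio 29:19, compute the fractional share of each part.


Total parts = 29 + 19 = 48
First part: 29/48 = 29/48
Second part: 19/48 = 19/48
= 29/48 and 19/48

29/48 and 19/48


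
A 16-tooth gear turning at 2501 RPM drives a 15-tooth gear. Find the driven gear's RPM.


Gear ratio = 16:15 = 16:15
RPM_B = RPM_A × (teeth_A / teeth_B)
= 2501 × (16/15)
= 2667.7 RPM

2667.7 RPM


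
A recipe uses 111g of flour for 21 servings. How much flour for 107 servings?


Direct proportion: y/x = constant
k = 111/21 ≈ 5.2857
y₂ = k × 107 = 111 × 107 / 21 = 11877/21
≈ 565.57

565.57


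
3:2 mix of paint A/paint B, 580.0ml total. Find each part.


Total parts = 3 + 2 = 5
paint A: 580.0 × 3/5 = 348.0ml
paint B: 580.0 × 2/5 = 232.0ml
= 348.0ml and 232.0ml

348.0ml and 232.0ml


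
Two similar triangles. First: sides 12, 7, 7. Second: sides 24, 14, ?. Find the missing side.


Scale factor = 24/12 = 2
Missing side = 7 × 2
= 14.0

14.0


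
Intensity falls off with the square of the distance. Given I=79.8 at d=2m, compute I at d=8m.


I₁d₁² = I₂d₂²
I₂ = I₁ × (d₁/d₂)²
= 79.8 × (2/8)²
= 79.8 × 4/64
= 319.2/64
= 4.9875

4.9875


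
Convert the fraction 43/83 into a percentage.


Percentage = (part / whole) × 100
= (43 / 83) × 100
≈ 51.81%

51.81%


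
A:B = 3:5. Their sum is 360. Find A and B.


Let A = 3k, B = 5k.
3k + 5k = 360
8k = 360 → k = 360/8 = 45
A = 3×45 = 135, B = 5×45 = 225
= A = 135, B = 225

A = 135, B = 225


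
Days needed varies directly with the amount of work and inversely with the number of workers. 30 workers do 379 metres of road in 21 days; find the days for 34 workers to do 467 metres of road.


Days ∝ work / workers, so d₂ = d₁ × (m₁/m₂) × (w₂/w₁)
Workers factor (inverse): 30/34 ≈ 0.8824
Work factor (direct): 467/379 ≈ 1.2322
d₂ = 21 × 30/34 × 467/379 = (21 × 30 × 467) / (34 × 379) = 294210/12886
≈ 22.83 days

22.83 days


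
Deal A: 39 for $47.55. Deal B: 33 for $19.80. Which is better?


Deal A: $47.55/39 = $1.2192/unit
Deal B: $19.80/33 = $0.6000/unit
B is cheaper per unit
= Deal B

Deal B


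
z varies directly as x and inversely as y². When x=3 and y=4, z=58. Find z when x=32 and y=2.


z = k·x/y²
Solve for k using the known point: k = z·y²/x = 58×16/3 = 928/3 ≈ 309.3333
Now evaluate at x=32, y=2:
z = k × 32 / 4 = (928 × 32) / (3 × 4) = 29696/12
≈ 2474.6667

2474.6667


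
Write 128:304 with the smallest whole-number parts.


GCD(128, 304) = 16
128/16 : 304/16
= 8:19

8:19


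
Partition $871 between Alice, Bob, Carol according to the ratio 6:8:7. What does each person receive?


Total parts = 6 + 8 + 7 = 21
Alice: 871 × 6/21 = 248.86
Bob: 871 × 8/21 = 331.81
Carol: 871 × 7/21 = 290.33
= Alice: $248.86, Bob: $331.81, Carol: $290.33

Alice: $248.86, Bob: $331.81, Carol: $290.33


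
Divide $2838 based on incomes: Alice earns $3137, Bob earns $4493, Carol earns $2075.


Total income = 3137 + 4493 + 2075 = $9705
Alice: $2838 × 3137/9705 = $917.34
Bob: $2838 × 4493/9705 = $1313.87
Carol: $2838 × 2075/9705 = $606.79
= Alice: $917.34, Bob: $1313.87, Carol: $606.79

Alice: $917.34, Bob: $1313.87, Carol: $606.79


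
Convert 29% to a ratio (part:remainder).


29% means 29 parts out of 100; remainder = 71
Part : remainder = 29:71
GCD = 1
= 29:71

29:71


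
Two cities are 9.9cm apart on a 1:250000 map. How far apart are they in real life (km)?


Real distance = map distance × scale
= 9.9cm × 250000
= 2475000 cm = 24750.0 m
= 24.750 km

24.750 km


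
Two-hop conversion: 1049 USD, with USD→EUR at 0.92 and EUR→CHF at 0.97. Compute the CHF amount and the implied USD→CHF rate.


Step 1: 1049 USD × 0.92 = 965.08 EUR
Step 2: 965.08 EUR × 0.97 = 936.13 CHF
Implied rate USD→CHF = 0.92 × 0.97 = 0.8924
= 936.13 CHF; implied rate 0.8924 CHF/USD

936.13 CHF; implied rate 0.8924 CHF/USD


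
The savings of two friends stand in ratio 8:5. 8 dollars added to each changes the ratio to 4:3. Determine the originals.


Let A = 8k, B = 5k.
(8k + 8) / (5k + 8) = 4/3
Cross-multiply: 3(8k + 8) = 4(5k + 8)
24k + 24 = 20k + 32
24k - 20k = 32 - 24
4k = 8
k = 8/4 = 2
A = 8×2 = 16, B = 5×2 = 10
= A = 16, B = 10

A = 16, B = 10


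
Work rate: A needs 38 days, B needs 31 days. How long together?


Rate of A = 1/38 per day
Rate of B = 1/31 per day
Combined rate = 1/38 + 1/31 = 69/1178 ≈ 0.0586 per day
Days = 1 / combined rate = 1178/69
≈ 17.07 days

17.07 days


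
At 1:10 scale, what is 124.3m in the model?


Model size = real / scale
= 124.3 / 10
= 12.4300 m

12.4300 m


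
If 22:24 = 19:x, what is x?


Cross multiply: 22 × x = 24 × 19
22x = 456
x = 456 / 22
= 20.73

20.73


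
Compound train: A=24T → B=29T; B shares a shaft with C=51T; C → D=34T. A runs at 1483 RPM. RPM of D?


Stage 1: RPM_B = RPM_A × t_A/t_B = 1483 × 24/29 = 35592/29 ≈ 1227.31
B and C share a shaft → RPM_C = RPM_B
Stage 2: RPM_D = RPM_C × t_C/t_D = RPM_A × (t_A×t_C)/(t_B×t_D)
Overall ratio = (24×51)/(29×34) = 1224/986
RPM_D = 1483 × 1224/986 = 1815192/986
≈ 1840.97 RPM

1840.97 RPM


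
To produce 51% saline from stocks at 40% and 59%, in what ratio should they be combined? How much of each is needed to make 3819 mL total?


Let x parts of 40% mix with y parts of 59%.
40x + 59y = 51(x + y)
40x + 59y = 51x + 51y
x(40 - 51) = y(51 - 59)
x/y = (59 - 51)/(51 - 40) = 8/11
Simplify: 8:11
Total parts = 19; one part = 3819/19 = 201.00 mL
40% solution: 8×201.00 = 1608.00 mL
59% solution: 11×201.00 = 2211.00 mL
= ratio 8:11; 1608.00 mL and 2211.00 mL

ratio 8:11; 1608.00 mL and 2211.00 mL


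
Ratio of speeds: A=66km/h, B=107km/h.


Ratio = 66:107
GCD = 1
Simplified = 66:107
Time ratio (same distance) = 107:66
Speed ratio = 66:107

66:107


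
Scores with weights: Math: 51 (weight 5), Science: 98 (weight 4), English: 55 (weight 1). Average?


Numerator = 51×5 + 98×4 + 55×1
= 255 + 392 + 55
= 702
Total weight = 10
Weighted avg = 702/10
= 70.20

70.20


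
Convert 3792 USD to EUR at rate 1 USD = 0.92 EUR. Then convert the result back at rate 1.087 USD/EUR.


Amount × rate = 3792 × 0.92 = 3488.64 EUR
Round-trip: 3488.64 × 1.087 = 3792.15 USD
= 3488.64 EUR, then 3792.15 USD

3488.64 EUR, then 3792.15 USD


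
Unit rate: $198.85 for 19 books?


Unit rate = total / quantity
= 198.85 / 19
= $10.47 per unit

$10.47 per unit


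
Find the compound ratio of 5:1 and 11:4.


Compound ratio = (5×11) : (1×4)
= 55:4
GCD = 1
= 55:4

55:4


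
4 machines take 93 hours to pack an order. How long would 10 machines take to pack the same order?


Inverse proportion: x × y = constant
k = 4 × 93 = 372
y₂ = k / 10 = 372 / 10
= 37.20

37.20


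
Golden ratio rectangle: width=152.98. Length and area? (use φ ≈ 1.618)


φ = (1 + √5) / 2 ≈ 1.618
Length = width × φ = 152.98 × 1.618 = 247.52164
≈ 247.52
Area = width × length = 152.98 × 247.52164 = 37865.8604872 ≈ 37865.86
= Length: 247.52, Area: 37865.86

Length: 247.52, Area: 37865.86


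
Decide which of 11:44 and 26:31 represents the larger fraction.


11/44 = 0.2500
26/31 = 0.8387
0.2500 < 0.8387, so 11:44 is less
= 26:31

26:31


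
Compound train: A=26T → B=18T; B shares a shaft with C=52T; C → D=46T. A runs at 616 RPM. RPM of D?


Stage 1: RPM_B = RPM_A × t_A/t_B = 616 × 26/18 = 16016/18 ≈ 889.78
B and C share a shaft → RPM_C = RPM_B
Stage 2: RPM_D = RPM_C × t_C/t_D = RPM_A × (t_A×t_C)/(t_B×t_D)
Overall ratio = (26×52)/(18×46) = 1352/828
RPM_D = 616 × 1352/828 = 832832/828
≈ 1005.84 RPM

1005.84 RPM


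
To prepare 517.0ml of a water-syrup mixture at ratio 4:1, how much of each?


Total parts = 4 + 1 = 5
water: 517.0 × 4/5 = 413.6ml
syrup: 517.0 × 1/5 = 103.4ml
= 413.6ml and 103.4ml

413.6ml and 103.4ml


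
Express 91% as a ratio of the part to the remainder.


91% means 91 parts out of 100; remainder = 9
Part : remainder = 91:9
GCD = 1
= 91:9

91:9


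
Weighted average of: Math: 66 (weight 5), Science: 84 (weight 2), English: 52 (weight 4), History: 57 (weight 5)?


Numerator = 66×5 + 84×2 + 52×4 + 57×5
= 330 + 168 + 208 + 285
= 991
Total weight = 16
Weighted avg = 991/16
= 61.94

61.94


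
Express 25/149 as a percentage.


Percentage = (part / whole) × 100
= (25 / 149) × 100
≈ 16.78%

16.78%


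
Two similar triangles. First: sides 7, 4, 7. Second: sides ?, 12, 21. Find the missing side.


Scale factor = 12/4 = 3
Missing side = 7 × 3
= 21.0

21.0


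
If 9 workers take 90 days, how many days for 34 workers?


Inverse proportion: x × y = constant
k = 9 × 90 = 810
y₂ = k / 34 = 810 / 34
= 23.82

23.82


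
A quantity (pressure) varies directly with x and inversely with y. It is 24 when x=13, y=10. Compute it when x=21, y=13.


z = k·x/y
Solve for k using the known point: k = z·y/x = 24×10/13 = 240/13 ≈ 18.4615
Now evaluate at x=21, y=13:
z = k × 21 / 13 = (240 × 21) / (13 × 13) = 5040/169
≈ 29.8225

29.8225


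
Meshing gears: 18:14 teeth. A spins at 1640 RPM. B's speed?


Gear ratio = 18:14 = 9:7
RPM_B = RPM_A × (teeth_A / teeth_B)
= 1640 × (18/14)
= 2108.6 RPM

2108.6 RPM


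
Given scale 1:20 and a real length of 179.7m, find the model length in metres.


Model size = real / scale
= 179.7 / 20
= 8.9850 m

8.9850 m


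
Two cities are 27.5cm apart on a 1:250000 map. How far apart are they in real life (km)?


Real distance = map distance × scale
= 27.5cm × 250000
= 6875000 cm = 68750.0 m
= 68.750 km

68.750 km


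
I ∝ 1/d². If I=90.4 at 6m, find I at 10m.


I₁d₁² = I₂d₂²
I₂ = I₁ × (d₁/d₂)²
= 90.4 × (6/10)²
= 90.4 × 36/100
= 3254.4/100
= 32.5440

32.5440


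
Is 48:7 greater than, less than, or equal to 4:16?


48/7 = 6.8571
4/16 = 0.2500
6.8571 > 0.2500, so 48:7 is greater
= greater than

greater than


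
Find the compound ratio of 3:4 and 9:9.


Compound ratio = (3×9) : (4×9)
= 27:36
GCD = 9
= 3:4

3:4


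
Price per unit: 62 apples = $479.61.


Unit rate = total / quantity
= 479.61 / 62
= $7.74 per unit

$7.74 per unit


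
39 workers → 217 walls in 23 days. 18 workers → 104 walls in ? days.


Days ∝ work / workers, so d₂ = d₁ × (m₁/m₂) × (w₂/w₁)
Workers factor (inverse): 39/18 ≈ 2.1667
Work factor (direct): 104/217 ≈ 0.4793
d₂ = 23 × 39/18 × 104/217 = (23 × 39 × 104) / (18 × 217) = 93288/3906
≈ 23.88 days

23.88 days


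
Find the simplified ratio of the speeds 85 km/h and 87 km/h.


Ratio = 85:87
GCD = 1
Simplified = 85:87
Time ratio (same distance) = 87:85
Speed ratio = 85:87

85:87


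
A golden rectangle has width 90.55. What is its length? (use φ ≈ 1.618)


φ = (1 + √5) / 2 ≈ 1.618
Length = width × φ = 90.55 × 1.618 = 146.5099
≈ 146.51

146.51
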